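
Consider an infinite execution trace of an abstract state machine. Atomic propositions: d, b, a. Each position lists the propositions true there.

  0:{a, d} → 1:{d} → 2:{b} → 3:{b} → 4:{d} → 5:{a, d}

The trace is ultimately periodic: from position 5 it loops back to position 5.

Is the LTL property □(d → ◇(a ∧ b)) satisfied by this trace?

Does not hold

d → ◇(a ∧ b) must hold at every position from 0 onward. It fails at position 0, so □(d → ◇(a ∧ b)) is false.
Positions where d holds: 0, 1, 4, 5.
Check ◇(a ∧ b) at each: 0→fails, 1→fails, 4→fails, 5→fails.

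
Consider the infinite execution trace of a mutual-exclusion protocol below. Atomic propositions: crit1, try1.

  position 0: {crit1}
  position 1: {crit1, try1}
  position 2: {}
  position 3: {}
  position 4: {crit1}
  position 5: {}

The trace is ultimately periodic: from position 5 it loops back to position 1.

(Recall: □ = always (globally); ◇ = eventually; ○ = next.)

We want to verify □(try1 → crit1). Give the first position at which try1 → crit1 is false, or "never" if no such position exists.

try1 → crit1 holds at every position 0..5, and those are all the positions the trace ever visits, so the invariant □(try1 → crit1) is never violated.

never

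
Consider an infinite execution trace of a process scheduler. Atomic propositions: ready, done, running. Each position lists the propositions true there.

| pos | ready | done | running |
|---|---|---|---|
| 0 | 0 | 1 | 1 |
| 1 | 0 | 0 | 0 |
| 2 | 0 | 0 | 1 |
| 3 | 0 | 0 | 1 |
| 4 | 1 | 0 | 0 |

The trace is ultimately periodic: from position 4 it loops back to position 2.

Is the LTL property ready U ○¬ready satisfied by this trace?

Holds

Walking from position 0: ○¬ready first holds at position 0, and ready holds at every earlier position along the way, so ready U ○¬ready holds.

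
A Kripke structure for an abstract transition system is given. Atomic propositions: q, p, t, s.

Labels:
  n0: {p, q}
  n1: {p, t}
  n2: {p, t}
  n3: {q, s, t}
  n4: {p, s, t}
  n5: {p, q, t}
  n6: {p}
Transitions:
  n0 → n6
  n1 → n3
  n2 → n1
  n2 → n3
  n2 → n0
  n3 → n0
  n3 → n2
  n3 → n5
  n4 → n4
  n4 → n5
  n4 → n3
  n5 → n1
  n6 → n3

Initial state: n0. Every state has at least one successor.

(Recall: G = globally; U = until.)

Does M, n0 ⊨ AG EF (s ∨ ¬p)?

Yes

States satisfying EF (s ∨ ¬p): {n0, n1, n2, n3, n4, n5, n6}.
States satisfying AG EF (s ∨ ¬p): {n0, n1, n2, n3, n4, n5, n6}.
Every state reachable from n0 satisfies EF (s ∨ ¬p).
n0 ∈ Sat(AG EF (s ∨ ¬p)).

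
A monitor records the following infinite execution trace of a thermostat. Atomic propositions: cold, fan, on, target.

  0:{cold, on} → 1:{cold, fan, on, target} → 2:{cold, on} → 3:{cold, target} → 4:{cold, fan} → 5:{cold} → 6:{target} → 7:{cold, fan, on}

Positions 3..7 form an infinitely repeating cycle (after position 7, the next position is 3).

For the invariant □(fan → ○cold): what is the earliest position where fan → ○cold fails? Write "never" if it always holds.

never

fan → ○cold holds at every position 0..7, and those are all the positions the trace ever visits, so the invariant □(fan → ○cold) is never violated.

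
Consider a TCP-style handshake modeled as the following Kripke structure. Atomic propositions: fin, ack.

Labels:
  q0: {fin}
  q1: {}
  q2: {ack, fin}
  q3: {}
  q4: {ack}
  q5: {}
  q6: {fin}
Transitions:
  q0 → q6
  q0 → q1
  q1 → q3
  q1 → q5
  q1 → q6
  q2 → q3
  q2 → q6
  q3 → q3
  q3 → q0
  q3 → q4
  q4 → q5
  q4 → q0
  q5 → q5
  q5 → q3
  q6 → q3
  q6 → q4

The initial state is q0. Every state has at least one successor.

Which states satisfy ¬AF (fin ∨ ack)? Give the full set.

{q1, q3, q5}

States satisfying fin ∨ ack: {q0, q2, q4, q6}.
States satisfying AF (fin ∨ ack): {q0, q2, q4, q6}.
States satisfying ¬AF (fin ∨ ack): {q1, q3, q5}.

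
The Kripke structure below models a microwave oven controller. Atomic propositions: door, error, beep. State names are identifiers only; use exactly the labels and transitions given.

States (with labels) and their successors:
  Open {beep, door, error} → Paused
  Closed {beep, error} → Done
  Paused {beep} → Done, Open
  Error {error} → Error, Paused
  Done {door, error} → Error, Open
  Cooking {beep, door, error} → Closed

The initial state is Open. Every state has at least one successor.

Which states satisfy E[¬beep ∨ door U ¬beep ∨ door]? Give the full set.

{Open, Error, Done, Cooking}

States satisfying ¬beep ∨ door: {Open, Error, Done, Cooking}.
States satisfying E[¬beep ∨ door U ¬beep ∨ door]: {Open, Error, Done, Cooking}.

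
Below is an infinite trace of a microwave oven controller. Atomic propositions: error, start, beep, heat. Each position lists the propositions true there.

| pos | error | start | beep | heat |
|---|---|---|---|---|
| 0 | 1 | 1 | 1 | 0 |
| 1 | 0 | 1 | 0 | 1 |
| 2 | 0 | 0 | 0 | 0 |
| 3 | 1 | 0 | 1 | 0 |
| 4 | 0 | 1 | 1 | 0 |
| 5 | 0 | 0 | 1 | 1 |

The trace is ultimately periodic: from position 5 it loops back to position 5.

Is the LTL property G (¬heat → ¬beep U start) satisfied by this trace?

¬heat → ¬beep U start must hold at every position from 0 onward. It fails at position 2, so G (¬heat → ¬beep U start) is false.
Positions where ¬heat holds: 0, 2, 3, 4.
Check ¬beep U start at each: 0→ok, 2→fails, 3→fails, 4→ok.

Violated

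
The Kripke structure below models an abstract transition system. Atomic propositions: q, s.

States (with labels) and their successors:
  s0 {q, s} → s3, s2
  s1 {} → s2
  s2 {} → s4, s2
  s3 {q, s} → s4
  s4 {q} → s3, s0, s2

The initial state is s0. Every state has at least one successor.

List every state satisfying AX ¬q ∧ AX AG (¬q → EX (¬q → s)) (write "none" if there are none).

{s1}

States satisfying ¬q: {s1, s2}.
States satisfying AX ¬q: {s1}.
States satisfying AG (¬q → EX (¬q → s)): {s0, s2, s3, s4}.
States satisfying AX AG (¬q → EX (¬q → s)): {s0, s1, s2, s3, s4}.
States satisfying AX ¬q ∧ AX AG (¬q → EX (¬q → s)): {s1}.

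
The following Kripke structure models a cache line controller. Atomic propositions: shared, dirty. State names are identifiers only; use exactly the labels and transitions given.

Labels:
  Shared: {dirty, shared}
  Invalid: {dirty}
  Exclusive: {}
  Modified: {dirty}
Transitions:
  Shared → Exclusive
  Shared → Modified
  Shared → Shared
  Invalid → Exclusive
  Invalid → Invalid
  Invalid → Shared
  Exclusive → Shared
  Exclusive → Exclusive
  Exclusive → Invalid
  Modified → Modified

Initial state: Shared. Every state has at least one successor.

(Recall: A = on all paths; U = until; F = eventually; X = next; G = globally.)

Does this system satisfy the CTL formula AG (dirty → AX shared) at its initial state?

States satisfying dirty → AX shared: {Exclusive}.
States satisfying AG (dirty → AX shared): ∅.
Invalid is reachable from Shared and violates dirty → AX shared, so AG fails at Shared.
Shared ∉ Sat(AG (dirty → AX shared)).

No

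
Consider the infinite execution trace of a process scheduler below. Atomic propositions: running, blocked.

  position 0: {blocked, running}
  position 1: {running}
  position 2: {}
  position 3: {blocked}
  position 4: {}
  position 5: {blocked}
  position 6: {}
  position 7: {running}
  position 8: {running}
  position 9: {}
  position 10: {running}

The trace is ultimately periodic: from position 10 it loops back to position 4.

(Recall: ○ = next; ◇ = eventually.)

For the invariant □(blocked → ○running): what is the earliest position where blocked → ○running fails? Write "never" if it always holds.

Check blocked → ○running at each position in order: 0 ✓, 1 ✓, 2 ✓.
At position 3 the labels are {blocked} and the next position 4 has {}, so blocked → ○running is false there. This is the first violation.

3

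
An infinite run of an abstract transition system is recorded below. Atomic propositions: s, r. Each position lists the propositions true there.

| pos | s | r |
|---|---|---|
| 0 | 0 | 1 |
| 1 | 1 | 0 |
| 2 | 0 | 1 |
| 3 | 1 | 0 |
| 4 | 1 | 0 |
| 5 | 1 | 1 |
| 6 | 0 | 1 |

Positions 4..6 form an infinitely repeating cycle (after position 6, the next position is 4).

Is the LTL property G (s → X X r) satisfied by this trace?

Violated

s → X X r must hold at every position from 0 onward. It fails at position 1, so G (s → X X r) is false.
Positions where s holds: 1, 3, 4, 5.
Check X X r at each: 1→fails, 3→ok, 4→ok, 5→fails.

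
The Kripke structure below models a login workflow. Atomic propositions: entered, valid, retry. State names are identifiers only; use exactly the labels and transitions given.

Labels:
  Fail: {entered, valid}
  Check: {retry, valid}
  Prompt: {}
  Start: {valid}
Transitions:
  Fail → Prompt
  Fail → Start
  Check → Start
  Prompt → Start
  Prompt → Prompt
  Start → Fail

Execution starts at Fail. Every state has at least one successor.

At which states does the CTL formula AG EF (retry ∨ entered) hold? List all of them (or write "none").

{Fail, Check, Prompt, Start}

States satisfying EF (retry ∨ entered): {Fail, Check, Prompt, Start}.
States satisfying AG EF (retry ∨ entered): {Fail, Check, Prompt, Start}.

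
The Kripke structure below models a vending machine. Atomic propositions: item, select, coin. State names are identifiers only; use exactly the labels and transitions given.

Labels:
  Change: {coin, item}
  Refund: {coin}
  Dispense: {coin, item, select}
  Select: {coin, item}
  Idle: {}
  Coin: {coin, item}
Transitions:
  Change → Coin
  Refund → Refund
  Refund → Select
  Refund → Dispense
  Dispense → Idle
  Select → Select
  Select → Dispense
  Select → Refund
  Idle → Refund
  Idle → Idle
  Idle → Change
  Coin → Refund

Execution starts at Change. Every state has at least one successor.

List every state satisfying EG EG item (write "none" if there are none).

{Select}

States satisfying EG item: {Select}.
States satisfying EG EG item: {Select}.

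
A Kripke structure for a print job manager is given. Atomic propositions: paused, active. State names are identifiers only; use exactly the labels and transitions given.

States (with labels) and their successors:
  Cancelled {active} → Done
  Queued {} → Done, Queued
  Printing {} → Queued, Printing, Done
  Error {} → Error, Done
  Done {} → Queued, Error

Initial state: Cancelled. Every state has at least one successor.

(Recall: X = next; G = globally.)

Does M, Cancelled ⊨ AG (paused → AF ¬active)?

States satisfying paused → AF ¬active: {Cancelled, Queued, Printing, Error, Done}.
States satisfying AG (paused → AF ¬active): {Cancelled, Queued, Printing, Error, Done}.
Every state reachable from Cancelled satisfies paused → AF ¬active.
Cancelled ∈ Sat(AG (paused → AF ¬active)).

Yes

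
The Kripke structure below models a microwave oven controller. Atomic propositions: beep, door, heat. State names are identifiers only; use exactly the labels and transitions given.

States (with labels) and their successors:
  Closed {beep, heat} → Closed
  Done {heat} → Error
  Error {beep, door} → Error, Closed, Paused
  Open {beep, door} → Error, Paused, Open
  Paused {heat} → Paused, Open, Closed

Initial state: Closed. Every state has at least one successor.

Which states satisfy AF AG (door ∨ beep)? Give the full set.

{Closed}

States satisfying AG (door ∨ beep): {Closed}.
States satisfying AF AG (door ∨ beep): {Closed}.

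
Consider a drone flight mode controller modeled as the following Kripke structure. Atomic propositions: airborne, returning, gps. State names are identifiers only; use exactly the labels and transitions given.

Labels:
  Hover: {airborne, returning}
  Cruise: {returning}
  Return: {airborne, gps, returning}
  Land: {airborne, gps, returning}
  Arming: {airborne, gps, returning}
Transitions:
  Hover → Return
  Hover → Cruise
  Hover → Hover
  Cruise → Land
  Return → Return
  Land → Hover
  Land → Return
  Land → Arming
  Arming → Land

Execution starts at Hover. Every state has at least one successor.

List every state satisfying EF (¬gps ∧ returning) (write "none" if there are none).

States satisfying ¬gps ∧ returning: {Hover, Cruise}.
States satisfying EF (¬gps ∧ returning): {Hover, Cruise, Land, Arming}.

{Hover, Cruise, Land, Arming}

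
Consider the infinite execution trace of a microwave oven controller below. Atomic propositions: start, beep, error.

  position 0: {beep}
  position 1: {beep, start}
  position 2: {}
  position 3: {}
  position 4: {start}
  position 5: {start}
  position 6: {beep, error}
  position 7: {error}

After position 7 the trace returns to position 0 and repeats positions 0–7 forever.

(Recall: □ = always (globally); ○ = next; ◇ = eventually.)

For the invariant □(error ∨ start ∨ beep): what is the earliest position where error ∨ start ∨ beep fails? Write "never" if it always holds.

Check error ∨ start ∨ beep at each position in order: 0 ✓, 1 ✓.
At position 2 the labels are {}, so error ∨ start ∨ beep is false there. This is the first violation.

2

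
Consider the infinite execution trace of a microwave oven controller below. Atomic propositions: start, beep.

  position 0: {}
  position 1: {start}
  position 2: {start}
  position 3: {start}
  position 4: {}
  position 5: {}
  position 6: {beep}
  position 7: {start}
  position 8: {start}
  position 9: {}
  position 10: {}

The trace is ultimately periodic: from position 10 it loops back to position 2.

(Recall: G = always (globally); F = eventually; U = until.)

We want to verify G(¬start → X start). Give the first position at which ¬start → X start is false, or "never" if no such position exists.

Check ¬start → X start at each position in order: 0 ✓, 1 ✓, 2 ✓, 3 ✓.
At position 4 the labels are {} and the next position 5 has {}, so ¬start → X start is false there. This is the first violation.

4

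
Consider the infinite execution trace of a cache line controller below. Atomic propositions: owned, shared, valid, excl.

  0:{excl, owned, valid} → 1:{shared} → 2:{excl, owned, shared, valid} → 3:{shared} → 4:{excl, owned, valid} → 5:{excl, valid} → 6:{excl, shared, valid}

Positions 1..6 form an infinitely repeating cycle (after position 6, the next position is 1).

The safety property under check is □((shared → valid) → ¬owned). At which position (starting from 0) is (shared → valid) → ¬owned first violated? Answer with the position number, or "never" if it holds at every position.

At position 0 the labels are {excl, owned, valid}, so (shared → valid) → ¬owned is false there. This is the first violation.

0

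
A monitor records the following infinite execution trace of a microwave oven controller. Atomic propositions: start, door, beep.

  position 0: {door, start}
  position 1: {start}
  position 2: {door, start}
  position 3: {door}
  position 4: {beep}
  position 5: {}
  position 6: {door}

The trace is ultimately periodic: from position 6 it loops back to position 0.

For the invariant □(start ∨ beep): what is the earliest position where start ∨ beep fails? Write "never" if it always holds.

Check start ∨ beep at each position in order: 0 ✓, 1 ✓, 2 ✓.
At position 3 the labels are {door}, so start ∨ beep is false there. This is the first violation.

3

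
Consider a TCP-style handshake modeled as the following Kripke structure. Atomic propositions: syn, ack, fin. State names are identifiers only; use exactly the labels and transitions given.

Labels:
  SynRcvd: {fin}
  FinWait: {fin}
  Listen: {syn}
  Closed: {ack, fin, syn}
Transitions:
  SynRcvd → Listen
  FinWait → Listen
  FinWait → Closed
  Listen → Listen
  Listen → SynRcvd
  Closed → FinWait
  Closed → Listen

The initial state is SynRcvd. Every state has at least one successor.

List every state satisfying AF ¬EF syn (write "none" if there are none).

States satisfying ¬EF syn: ∅.
States satisfying AF ¬EF syn: ∅.

none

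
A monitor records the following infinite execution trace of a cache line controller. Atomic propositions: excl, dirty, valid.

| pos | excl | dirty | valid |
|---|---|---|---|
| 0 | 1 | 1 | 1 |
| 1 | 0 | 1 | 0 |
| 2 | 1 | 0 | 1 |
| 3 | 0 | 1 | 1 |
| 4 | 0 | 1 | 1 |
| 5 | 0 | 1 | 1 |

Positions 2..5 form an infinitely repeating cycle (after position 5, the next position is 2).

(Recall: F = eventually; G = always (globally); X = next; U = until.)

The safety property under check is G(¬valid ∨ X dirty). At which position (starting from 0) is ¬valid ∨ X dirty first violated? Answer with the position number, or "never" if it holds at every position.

Check ¬valid ∨ X dirty at each position in order: 0 ✓, 1 ✓, 2 ✓, 3 ✓, 4 ✓.
At position 5 the labels are {dirty, valid} and the next position 2 has {excl, valid}, so ¬valid ∨ X dirty is false there. This is the first violation.

5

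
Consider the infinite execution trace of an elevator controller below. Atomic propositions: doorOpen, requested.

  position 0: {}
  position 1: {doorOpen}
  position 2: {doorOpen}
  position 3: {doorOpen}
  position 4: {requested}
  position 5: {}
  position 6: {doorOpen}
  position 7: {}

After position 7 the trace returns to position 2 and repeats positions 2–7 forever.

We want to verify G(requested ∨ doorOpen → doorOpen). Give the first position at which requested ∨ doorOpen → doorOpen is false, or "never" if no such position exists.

Check requested ∨ doorOpen → doorOpen at each position in order: 0 ✓, 1 ✓, 2 ✓, 3 ✓.
At position 4 the labels are {requested}, so requested ∨ doorOpen → doorOpen is false there. This is the first violation.

4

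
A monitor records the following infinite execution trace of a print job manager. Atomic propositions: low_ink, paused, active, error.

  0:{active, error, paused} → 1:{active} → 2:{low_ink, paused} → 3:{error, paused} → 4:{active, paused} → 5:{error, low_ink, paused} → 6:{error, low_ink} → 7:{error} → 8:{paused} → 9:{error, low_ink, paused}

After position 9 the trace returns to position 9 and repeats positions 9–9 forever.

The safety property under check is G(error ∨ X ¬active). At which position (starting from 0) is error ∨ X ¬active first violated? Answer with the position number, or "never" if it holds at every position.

never

error ∨ X ¬active holds at every position 0..9, and those are all the positions the trace ever visits, so the invariant G(error ∨ X ¬active) is never violated.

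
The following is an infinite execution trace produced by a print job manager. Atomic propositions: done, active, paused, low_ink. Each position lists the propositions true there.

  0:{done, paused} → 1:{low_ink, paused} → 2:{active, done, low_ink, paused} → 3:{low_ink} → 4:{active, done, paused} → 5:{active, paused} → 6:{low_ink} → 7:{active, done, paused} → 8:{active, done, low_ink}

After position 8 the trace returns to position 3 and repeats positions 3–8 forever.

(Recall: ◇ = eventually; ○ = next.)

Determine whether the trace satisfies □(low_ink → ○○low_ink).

low_ink → ○○low_ink must hold at every position from 0 onward. It fails at position 2, so □(low_ink → ○○low_ink) is false.
Positions where low_ink holds: 1, 2, 3, 6, 8.
Check ○○low_ink at each: 1→ok, 2→fails, 3→fails, 6→ok, 8→fails.

Violated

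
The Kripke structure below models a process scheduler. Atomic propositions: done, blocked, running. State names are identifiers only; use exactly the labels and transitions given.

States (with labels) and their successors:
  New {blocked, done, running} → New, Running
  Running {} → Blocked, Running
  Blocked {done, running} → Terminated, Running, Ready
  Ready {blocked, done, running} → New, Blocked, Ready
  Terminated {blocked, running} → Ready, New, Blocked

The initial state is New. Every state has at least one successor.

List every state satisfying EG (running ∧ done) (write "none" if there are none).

States satisfying running ∧ done: {New, Blocked, Ready}.
States satisfying EG (running ∧ done): {New, Blocked, Ready}.

{New, Blocked, Ready}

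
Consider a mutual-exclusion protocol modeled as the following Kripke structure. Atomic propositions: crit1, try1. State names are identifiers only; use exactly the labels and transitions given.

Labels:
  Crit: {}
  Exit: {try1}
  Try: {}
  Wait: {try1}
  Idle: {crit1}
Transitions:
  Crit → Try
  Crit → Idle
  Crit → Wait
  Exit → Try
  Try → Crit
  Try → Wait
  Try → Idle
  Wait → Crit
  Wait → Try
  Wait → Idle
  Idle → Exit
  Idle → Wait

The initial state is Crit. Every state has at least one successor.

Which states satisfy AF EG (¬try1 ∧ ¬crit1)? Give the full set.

{Crit, Exit, Try}

States satisfying EG (¬try1 ∧ ¬crit1): {Crit, Try}.
States satisfying AF EG (¬try1 ∧ ¬crit1): {Crit, Exit, Try}.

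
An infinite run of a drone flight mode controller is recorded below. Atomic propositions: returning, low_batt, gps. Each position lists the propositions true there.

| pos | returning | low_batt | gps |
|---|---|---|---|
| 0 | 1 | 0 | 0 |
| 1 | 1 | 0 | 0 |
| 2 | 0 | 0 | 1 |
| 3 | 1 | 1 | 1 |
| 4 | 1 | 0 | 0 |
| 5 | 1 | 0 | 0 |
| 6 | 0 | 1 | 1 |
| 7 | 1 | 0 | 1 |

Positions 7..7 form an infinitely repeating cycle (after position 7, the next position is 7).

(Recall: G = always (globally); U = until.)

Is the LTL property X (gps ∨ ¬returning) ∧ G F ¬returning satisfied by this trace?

The position after 0 is 1; gps ∨ ¬returning is false there.
F ¬returning must hold at every position from 0 onward. It fails at position 7, so G F ¬returning is false.
At position 0: X (gps ∨ ¬returning) is false; G F ¬returning is false; so X (gps ∨ ¬returning) ∧ G F ¬returning is false.

No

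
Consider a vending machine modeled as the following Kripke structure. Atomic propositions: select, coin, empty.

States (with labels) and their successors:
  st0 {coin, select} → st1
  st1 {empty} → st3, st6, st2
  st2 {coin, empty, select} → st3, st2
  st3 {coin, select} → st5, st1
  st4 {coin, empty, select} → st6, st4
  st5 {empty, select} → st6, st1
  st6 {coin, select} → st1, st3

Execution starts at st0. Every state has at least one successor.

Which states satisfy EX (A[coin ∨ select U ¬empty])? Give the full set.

{st1, st2, st4, st5, st6}

States satisfying A[coin ∨ select U ¬empty]: {st0, st3, st6}.
States satisfying EX (A[coin ∨ select U ¬empty]): {st1, st2, st4, st5, st6}.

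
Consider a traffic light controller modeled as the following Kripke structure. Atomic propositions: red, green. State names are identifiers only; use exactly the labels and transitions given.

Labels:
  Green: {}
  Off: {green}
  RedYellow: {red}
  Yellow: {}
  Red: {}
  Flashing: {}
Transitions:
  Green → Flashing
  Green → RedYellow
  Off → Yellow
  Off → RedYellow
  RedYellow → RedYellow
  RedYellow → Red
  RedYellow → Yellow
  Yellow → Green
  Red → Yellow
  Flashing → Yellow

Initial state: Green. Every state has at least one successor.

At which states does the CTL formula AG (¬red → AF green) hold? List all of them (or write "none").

States satisfying ¬red → AF green: {Off, RedYellow}.
States satisfying AG (¬red → AF green): ∅.

none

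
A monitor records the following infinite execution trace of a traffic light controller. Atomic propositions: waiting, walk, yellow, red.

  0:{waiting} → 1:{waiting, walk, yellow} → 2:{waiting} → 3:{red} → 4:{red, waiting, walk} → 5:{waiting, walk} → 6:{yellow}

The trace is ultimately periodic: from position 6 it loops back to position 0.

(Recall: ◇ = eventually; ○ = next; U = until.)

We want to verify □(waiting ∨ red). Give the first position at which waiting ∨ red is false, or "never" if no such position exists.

6

Check waiting ∨ red at each position in order: 0 ✓, 1 ✓, 2 ✓, 3 ✓, 4 ✓, 5 ✓.
At position 6 the labels are {yellow}, so waiting ∨ red is false there. This is the first violation.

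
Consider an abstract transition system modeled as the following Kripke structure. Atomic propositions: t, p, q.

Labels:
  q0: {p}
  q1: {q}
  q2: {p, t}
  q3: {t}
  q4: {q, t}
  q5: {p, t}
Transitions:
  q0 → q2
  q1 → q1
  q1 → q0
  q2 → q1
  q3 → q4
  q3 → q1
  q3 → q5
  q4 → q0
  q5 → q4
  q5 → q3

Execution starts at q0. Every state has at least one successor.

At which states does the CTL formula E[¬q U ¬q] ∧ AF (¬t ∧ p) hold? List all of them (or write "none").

States satisfying ¬q: {q0, q2, q3, q5}.
States satisfying E[¬q U ¬q]: {q0, q2, q3, q5}.
States satisfying ¬t ∧ p: {q0}.
States satisfying AF (¬t ∧ p): {q0, q4}.
States satisfying E[¬q U ¬q] ∧ AF (¬t ∧ p): {q0}.

{q0}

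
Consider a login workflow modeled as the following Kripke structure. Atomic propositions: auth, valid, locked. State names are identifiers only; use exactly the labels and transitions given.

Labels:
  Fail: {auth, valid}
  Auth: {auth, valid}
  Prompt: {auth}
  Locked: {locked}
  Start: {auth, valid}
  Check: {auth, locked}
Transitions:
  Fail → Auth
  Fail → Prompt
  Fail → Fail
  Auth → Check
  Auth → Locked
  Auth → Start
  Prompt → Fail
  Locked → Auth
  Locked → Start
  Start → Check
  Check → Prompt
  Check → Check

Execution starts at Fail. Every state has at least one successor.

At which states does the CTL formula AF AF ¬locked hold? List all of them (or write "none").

States satisfying AF ¬locked: {Fail, Auth, Prompt, Locked, Start}.
States satisfying AF AF ¬locked: {Fail, Auth, Prompt, Locked, Start}.

{Fail, Auth, Prompt, Locked, Start}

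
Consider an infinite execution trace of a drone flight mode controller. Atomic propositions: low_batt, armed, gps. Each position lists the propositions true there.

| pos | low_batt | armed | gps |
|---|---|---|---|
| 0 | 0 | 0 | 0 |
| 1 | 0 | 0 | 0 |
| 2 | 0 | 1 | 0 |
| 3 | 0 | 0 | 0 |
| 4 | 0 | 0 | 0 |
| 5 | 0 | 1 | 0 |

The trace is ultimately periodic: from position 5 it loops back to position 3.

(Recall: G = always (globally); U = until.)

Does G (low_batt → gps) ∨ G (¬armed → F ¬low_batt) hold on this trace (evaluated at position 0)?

low_batt → gps holds at every position 0..5, and those are all positions ever visited, so G (low_batt → gps) holds.
¬armed → F ¬low_batt holds at every position 0..5, and those are all positions ever visited, so G (¬armed → F ¬low_batt) holds.
Positions where ¬armed holds: 0, 1, 3, 4.
Check F ¬low_batt at each: 0→ok, 1→ok, 3→ok, 4→ok.
At position 0: G (low_batt → gps) is true; G (¬armed → F ¬low_batt) is true; so G (low_batt → gps) ∨ G (¬armed → F ¬low_batt) is true.

Yes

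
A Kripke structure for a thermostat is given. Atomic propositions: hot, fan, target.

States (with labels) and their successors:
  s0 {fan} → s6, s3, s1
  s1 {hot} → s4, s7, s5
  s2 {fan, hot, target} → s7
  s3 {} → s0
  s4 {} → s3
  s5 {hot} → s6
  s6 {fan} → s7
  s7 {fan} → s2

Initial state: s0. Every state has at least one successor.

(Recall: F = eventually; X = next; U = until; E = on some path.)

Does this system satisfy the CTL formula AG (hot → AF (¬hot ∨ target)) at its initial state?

States satisfying hot → AF (¬hot ∨ target): {s0, s1, s2, s3, s4, s5, s6, s7}.
States satisfying AG (hot → AF (¬hot ∨ target)): {s0, s1, s2, s3, s4, s5, s6, s7}.
Every state reachable from s0 satisfies hot → AF (¬hot ∨ target).
s0 ∈ Sat(AG (hot → AF (¬hot ∨ target))).

Holds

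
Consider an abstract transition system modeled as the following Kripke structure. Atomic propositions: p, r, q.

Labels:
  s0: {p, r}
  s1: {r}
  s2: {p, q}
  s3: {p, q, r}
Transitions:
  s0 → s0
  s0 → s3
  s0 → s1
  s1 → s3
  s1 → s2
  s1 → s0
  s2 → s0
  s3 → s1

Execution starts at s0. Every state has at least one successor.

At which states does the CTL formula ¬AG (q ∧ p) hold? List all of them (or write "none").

{s0, s1, s2, s3}

States satisfying q ∧ p: {s2, s3}.
States satisfying AG (q ∧ p): ∅.
States satisfying ¬AG (q ∧ p): {s0, s1, s2, s3}.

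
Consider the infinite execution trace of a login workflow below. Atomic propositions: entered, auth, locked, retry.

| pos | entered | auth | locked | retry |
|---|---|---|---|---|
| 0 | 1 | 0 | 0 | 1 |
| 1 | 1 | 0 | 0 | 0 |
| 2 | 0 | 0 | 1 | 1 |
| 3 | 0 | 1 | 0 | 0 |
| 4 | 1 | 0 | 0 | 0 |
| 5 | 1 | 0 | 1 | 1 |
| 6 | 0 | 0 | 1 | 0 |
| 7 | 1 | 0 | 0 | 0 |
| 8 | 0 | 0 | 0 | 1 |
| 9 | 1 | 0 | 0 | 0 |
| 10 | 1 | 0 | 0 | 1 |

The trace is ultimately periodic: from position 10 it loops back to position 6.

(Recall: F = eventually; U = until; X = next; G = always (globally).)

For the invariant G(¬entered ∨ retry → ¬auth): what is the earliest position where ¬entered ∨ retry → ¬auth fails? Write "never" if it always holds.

3

Check ¬entered ∨ retry → ¬auth at each position in order: 0 ✓, 1 ✓, 2 ✓.
At position 3 the labels are {auth}, so ¬entered ∨ retry → ¬auth is false there. This is the first violation.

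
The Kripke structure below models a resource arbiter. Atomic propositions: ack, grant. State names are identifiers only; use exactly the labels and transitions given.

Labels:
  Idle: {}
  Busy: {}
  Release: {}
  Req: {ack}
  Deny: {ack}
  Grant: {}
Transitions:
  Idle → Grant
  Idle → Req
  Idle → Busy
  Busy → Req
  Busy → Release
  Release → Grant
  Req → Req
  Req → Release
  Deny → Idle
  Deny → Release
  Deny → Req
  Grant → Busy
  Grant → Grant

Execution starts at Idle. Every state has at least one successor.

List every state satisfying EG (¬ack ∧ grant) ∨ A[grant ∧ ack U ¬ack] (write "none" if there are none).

States satisfying ¬ack ∧ grant: ∅.
States satisfying EG (¬ack ∧ grant): ∅.
States satisfying grant ∧ ack: ∅.
States satisfying ¬ack: {Idle, Busy, Release, Grant}.
States satisfying A[grant ∧ ack U ¬ack]: {Idle, Busy, Release, Grant}.
States satisfying EG (¬ack ∧ grant) ∨ A[grant ∧ ack U ¬ack]: {Idle, Busy, Release, Grant}.

{Idle, Busy, Release, Grant}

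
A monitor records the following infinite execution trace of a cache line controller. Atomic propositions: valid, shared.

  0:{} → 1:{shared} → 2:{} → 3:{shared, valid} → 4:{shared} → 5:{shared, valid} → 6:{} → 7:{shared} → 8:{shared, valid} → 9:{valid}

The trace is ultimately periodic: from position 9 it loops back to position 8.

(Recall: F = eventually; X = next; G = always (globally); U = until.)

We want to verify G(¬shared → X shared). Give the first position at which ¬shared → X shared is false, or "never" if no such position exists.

¬shared → X shared holds at every position 0..9, and those are all the positions the trace ever visits, so the invariant G(¬shared → X shared) is never violated.

never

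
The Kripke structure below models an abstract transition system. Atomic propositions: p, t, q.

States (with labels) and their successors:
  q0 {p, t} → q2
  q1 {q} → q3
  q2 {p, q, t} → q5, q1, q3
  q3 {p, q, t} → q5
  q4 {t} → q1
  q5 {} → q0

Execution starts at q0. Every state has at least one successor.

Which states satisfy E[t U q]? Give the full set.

States satisfying t: {q0, q2, q3, q4}.
States satisfying q: {q1, q2, q3}.
States satisfying E[t U q]: {q0, q1, q2, q3, q4}.

{q0, q1, q2, q3, q4}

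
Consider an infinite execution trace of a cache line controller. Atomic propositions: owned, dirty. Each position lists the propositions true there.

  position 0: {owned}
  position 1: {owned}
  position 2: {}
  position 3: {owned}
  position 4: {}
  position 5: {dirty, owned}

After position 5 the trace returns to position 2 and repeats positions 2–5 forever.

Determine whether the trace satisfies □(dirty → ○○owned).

Yes

dirty → ○○owned holds at every position 0..5, and those are all positions ever visited, so □(dirty → ○○owned) holds.
Positions where dirty holds: 5.
Check ○○owned at each: 5→ok.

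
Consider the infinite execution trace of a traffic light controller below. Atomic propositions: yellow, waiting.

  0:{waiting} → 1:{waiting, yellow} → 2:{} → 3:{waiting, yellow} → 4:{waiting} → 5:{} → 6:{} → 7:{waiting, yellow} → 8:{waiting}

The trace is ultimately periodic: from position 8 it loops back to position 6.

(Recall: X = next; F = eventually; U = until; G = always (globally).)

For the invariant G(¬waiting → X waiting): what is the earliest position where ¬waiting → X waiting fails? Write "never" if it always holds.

Check ¬waiting → X waiting at each position in order: 0 ✓, 1 ✓, 2 ✓, 3 ✓, 4 ✓.
At position 5 the labels are {} and the next position 6 has {}, so ¬waiting → X waiting is false there. This is the first violation.

5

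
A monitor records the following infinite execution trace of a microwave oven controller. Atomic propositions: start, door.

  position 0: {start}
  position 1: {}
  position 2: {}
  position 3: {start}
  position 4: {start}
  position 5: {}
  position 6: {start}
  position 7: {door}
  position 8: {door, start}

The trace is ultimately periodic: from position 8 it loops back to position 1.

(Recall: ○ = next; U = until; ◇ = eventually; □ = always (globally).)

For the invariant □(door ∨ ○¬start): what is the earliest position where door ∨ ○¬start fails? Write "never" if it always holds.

Check door ∨ ○¬start at each position in order: 0 ✓, 1 ✓.
At position 2 the labels are {} and the next position 3 has {start}, so door ∨ ○¬start is false there. This is the first violation.

2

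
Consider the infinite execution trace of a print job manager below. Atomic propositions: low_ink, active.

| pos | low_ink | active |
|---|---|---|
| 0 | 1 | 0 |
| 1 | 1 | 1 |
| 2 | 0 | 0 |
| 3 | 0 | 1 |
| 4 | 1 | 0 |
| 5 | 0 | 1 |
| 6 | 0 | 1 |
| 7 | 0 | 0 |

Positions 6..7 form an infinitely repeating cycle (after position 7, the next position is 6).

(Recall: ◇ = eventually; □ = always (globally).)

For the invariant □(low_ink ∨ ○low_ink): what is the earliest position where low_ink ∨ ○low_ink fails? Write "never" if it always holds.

2

Check low_ink ∨ ○low_ink at each position in order: 0 ✓, 1 ✓.
At position 2 the labels are {} and the next position 3 has {active}, so low_ink ∨ ○low_ink is false there. This is the first violation.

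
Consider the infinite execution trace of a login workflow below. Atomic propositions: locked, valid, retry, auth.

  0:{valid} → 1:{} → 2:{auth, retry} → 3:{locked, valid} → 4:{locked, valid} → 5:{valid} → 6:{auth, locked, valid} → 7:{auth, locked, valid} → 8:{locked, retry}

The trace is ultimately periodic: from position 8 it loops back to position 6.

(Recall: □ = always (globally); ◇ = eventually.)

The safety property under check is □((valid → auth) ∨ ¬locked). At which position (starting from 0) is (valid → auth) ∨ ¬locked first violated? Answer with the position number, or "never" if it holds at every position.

3

Check (valid → auth) ∨ ¬locked at each position in order: 0 ✓, 1 ✓, 2 ✓.
At position 3 the labels are {locked, valid}, so (valid → auth) ∨ ¬locked is false there. This is the first violation.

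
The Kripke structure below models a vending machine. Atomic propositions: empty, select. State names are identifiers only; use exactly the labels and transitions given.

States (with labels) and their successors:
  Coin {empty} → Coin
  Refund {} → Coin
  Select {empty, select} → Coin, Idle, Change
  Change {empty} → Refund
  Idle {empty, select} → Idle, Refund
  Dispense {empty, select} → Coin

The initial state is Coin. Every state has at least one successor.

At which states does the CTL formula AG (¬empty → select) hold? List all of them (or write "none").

{Coin, Dispense}

States satisfying ¬empty → select: {Coin, Select, Change, Idle, Dispense}.
States satisfying AG (¬empty → select): {Coin, Dispense}.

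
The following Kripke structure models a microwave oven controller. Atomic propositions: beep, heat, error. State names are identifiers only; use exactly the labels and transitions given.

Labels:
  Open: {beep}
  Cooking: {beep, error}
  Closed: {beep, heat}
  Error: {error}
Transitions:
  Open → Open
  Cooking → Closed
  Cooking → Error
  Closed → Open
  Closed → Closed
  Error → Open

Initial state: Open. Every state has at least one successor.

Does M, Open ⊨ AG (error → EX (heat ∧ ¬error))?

States satisfying error → EX (heat ∧ ¬error): {Open, Cooking, Closed}.
States satisfying AG (error → EX (heat ∧ ¬error)): {Open, Closed}.
Every state reachable from Open satisfies error → EX (heat ∧ ¬error).
Open ∈ Sat(AG (error → EX (heat ∧ ¬error))).

Satisfied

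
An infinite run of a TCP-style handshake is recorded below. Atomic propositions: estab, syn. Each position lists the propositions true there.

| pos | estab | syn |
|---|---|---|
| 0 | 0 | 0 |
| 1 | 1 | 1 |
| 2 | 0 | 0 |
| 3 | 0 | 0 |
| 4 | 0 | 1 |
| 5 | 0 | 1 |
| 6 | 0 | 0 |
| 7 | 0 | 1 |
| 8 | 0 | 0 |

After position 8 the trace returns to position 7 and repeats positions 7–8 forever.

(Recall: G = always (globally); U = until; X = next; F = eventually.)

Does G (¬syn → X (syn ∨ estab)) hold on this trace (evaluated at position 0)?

Does not hold

¬syn → X (syn ∨ estab) must hold at every position from 0 onward. It fails at position 2, so G (¬syn → X (syn ∨ estab)) is false.
Positions where ¬syn holds: 0, 2, 3, 6, 8.
Check X (syn ∨ estab) at each: 0→ok, 2→fails, 3→ok, 6→ok, 8→ok.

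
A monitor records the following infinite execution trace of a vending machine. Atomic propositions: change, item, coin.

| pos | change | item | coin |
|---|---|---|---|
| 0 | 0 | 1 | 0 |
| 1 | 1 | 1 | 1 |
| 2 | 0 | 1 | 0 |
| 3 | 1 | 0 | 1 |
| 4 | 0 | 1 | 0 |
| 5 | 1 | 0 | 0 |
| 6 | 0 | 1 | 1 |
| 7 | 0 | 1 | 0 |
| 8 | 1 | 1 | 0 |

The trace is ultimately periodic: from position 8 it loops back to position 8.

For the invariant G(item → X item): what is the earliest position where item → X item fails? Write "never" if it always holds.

Check item → X item at each position in order: 0 ✓, 1 ✓.
At position 2 the labels are {item} and the next position 3 has {change, coin}, so item → X item is false there. This is the first violation.

2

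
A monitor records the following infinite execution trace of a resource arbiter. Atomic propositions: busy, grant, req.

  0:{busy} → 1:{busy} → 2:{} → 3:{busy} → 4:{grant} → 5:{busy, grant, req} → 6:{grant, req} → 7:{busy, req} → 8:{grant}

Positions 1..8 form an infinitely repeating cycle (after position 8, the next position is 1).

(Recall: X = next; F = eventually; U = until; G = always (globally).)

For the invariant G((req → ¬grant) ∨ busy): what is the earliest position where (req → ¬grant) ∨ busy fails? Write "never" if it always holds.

6

Check (req → ¬grant) ∨ busy at each position in order: 0 ✓, 1 ✓, 2 ✓, 3 ✓, 4 ✓, 5 ✓.
At position 6 the labels are {grant, req}, so (req → ¬grant) ∨ busy is false there. This is the first violation.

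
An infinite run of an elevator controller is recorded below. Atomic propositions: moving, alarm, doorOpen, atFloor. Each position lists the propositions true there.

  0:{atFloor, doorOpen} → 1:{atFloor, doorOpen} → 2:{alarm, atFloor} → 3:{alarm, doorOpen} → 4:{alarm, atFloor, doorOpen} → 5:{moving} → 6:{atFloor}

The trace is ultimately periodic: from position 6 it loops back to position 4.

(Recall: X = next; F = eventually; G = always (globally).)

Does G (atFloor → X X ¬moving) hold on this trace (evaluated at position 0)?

No

atFloor → X X ¬moving must hold at every position from 0 onward. It fails at position 6, so G (atFloor → X X ¬moving) is false.
Positions where atFloor holds: 0, 1, 2, 4, 6.
Check X X ¬moving at each: 0→ok, 1→ok, 2→ok, 4→ok, 6→fails.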